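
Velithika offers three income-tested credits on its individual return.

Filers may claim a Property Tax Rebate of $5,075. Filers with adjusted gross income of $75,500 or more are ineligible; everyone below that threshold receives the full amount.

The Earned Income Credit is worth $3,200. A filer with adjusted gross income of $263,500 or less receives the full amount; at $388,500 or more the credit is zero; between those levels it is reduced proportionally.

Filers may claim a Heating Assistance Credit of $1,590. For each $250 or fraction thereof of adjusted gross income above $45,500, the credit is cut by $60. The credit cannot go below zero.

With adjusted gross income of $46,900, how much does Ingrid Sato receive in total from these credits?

$9,505

Property Tax Rebate: $46,900 is below the $75,500 cutoff, so the full $5,075 applies.
Earned Income Credit: $46,900 is at or below the $263,500 threshold, so the full $3,200 applies.
Heating Assistance Credit: income exceeds $45,500 by $1,400, which is 6 full-or-partial $250 increments; reduction = 6 × $60 = $360, leaving $1,230.
Total: $5,075 + $3,200 + $1,230 = $9,505.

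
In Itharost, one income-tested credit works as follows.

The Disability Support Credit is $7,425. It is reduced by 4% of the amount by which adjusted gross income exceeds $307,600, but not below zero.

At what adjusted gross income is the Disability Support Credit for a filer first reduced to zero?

$493,225

The credit falls by 4% of each dollar above $307,600, so it reaches zero when the excess is $7,425 / 4% = $185,625: income = $307,600 + $185,625 = $493,225.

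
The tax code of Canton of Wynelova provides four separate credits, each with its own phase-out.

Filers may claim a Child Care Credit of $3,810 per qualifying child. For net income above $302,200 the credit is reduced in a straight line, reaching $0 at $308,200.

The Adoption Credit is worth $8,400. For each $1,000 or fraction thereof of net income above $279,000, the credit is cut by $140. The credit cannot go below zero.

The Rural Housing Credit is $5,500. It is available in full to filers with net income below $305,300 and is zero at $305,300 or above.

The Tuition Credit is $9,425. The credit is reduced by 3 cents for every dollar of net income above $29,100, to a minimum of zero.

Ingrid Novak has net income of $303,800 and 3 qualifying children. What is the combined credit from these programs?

Child Care Credit: base = 3 × $3,810 = $11,430. $303,800 is $1,600 into a $6,000 phase-out range, leaving 4,400/6,000 of the credit: $11,430 × 4,400/6,000 = $8,382.
Adoption Credit: income exceeds $279,000 by $24,800, which is 25 full-or-partial $1,000 increments; reduction = 25 × $140 = $3,500, leaving $4,900.
Rural Housing Credit: $303,800 is below the $305,300 cutoff, so the full $5,500 applies.
Tuition Credit: 3% of the $274,700 excess over $29,100 is $8,241; credit = $9,425 − $8,241 = $1,184.
Total: $8,382 + $4,900 + $5,500 + $1,184 = $19,966.

$19,966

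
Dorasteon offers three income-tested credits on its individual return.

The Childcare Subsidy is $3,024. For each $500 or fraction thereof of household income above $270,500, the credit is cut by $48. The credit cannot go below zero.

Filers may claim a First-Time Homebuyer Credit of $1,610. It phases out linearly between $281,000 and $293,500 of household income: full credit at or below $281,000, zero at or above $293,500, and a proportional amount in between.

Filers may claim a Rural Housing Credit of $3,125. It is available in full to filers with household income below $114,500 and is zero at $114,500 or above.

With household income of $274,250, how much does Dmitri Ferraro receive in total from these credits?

$4,250

Childcare Subsidy: income exceeds $270,500 by $3,750, which is 8 full-or-partial $500 increments; reduction = 8 × $48 = $384, leaving $2,640.
First-Time Homebuyer Credit: $274,250 is at or below the $281,000 threshold, so the full $1,610 applies.
Rural Housing Credit: $274,250 meets or exceeds the $114,500 cutoff, so the credit is $0.
Total: $2,640 + $1,610 + $0 = $4,250.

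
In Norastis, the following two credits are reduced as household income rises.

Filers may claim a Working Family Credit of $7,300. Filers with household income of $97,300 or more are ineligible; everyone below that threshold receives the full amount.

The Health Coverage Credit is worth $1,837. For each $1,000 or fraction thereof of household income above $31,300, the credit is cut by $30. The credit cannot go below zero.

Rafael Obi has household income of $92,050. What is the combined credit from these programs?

Working Family Credit: $92,050 is below the $97,300 cutoff, so the full $7,300 applies.
Health Coverage Credit: income exceeds $31,300 by $60,750, which is 61 full-or-partial $1,000 increments; reduction = 61 × $30 = $1,830, leaving $7.
Total: $7,300 + $7 = $7,307.

$7,307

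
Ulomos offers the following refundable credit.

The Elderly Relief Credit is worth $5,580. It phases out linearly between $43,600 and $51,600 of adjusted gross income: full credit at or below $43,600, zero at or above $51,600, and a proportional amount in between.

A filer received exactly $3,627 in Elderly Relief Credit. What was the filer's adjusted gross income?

$3,627 is 3,627/5,580 of the full $5,580, so 1,953/5,580 of the $8,000 range has been used: income = $43,600 + $8,000 × 1,953/5,580 = $46,400.

$46,400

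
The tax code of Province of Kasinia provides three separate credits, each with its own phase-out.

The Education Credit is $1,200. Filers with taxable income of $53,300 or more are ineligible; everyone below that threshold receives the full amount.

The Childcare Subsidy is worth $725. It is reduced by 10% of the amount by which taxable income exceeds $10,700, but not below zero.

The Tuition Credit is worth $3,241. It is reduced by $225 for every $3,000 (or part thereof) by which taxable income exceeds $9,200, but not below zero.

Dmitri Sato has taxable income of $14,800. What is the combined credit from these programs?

$4,306

Education Credit: $14,800 is below the $53,300 cutoff, so the full $1,200 applies.
Childcare Subsidy: 10% of the $4,100 excess over $10,700 is $410; credit = $725 − $410 = $315.
Tuition Credit: income exceeds $9,200 by $5,600, which is 2 full-or-partial $3,000 increments; reduction = 2 × $225 = $450, leaving $2,791.
Total: $1,200 + $315 + $2,791 = $4,306.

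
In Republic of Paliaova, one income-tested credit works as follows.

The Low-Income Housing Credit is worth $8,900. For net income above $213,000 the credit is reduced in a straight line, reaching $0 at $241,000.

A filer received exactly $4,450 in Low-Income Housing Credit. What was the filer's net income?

$4,450 is 4,450/8,900 of the full $8,900, so 4,450/8,900 of the $28,000 range has been used: income = $213,000 + $28,000 × 4,450/8,900 = $227,000.

$227,000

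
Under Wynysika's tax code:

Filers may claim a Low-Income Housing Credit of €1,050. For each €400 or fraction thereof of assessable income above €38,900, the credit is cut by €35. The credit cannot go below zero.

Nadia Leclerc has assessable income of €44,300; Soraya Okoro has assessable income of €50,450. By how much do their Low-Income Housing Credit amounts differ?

€525

Nadia (€44,300): Low-Income Housing Credit: income exceeds €38,900 by €5,400, which is 14 full-or-partial €400 increments; reduction = 14 × €35 = €490, leaving €560.
Soraya (€50,450): Low-Income Housing Credit: income exceeds €38,900 by €11,550, which is 29 full-or-partial €400 increments; reduction = 29 × €35 = €1,015, leaving €35.
Difference: |€560 − €35| = €525.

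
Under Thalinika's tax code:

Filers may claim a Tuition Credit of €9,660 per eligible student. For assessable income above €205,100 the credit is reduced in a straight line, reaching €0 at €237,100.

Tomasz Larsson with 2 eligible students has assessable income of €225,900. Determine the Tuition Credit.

Tuition Credit: base = 2 × €9,660 = €19,320. €225,900 is €20,800 into a €32,000 phase-out range, leaving 11,200/32,000 of the credit: €19,320 × 11,200/32,000 = €6,762.

€6,762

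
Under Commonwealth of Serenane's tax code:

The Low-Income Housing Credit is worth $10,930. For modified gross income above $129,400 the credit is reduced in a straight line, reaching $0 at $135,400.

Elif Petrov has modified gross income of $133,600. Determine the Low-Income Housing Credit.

$3,279

Low-Income Housing Credit: $133,600 is $4,200 into a $6,000 phase-out range, leaving 1,800/6,000 of the credit: $10,930 × 1,800/6,000 = $3,279.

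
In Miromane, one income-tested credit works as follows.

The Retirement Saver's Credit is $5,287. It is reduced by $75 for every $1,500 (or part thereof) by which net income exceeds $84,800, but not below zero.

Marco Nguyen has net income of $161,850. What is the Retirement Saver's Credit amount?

Retirement Saver's Credit: income exceeds $84,800 by $77,050, which is 52 full-or-partial $1,500 increments; reduction = 52 × $75 = $3,900, leaving $1,387.

$1,387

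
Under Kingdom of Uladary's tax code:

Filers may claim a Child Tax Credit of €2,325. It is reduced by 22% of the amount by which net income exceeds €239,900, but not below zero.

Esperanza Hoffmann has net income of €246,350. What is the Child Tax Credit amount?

Child Tax Credit: 22% of the €6,450 excess over €239,900 is €1,419; credit = €2,325 − €1,419 = €906.

€906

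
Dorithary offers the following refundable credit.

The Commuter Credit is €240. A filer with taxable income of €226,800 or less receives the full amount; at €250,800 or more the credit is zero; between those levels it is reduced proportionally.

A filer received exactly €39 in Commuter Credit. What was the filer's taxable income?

€246,900

€39 is 39/240 of the full €240, so 201/240 of the €24,000 range has been used: income = €226,800 + €24,000 × 201/240 = €246,900.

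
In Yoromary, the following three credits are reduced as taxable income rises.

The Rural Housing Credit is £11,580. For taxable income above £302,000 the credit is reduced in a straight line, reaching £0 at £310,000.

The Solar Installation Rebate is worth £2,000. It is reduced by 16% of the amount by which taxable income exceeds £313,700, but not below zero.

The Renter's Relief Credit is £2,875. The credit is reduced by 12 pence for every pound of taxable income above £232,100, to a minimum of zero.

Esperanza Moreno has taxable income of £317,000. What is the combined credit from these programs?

Rural Housing Credit: £317,000 is at or above £310,000, so the credit is £0.
Solar Installation Rebate: 16% of the £3,300 excess over £313,700 is £528; credit = £2,000 − £528 = £1,472.
Renter's Relief Credit: 12% of the £84,900 excess over £232,100 is £10,188 ≥ base, so the credit is £0.
Total: £0 + £1,472 + £0 = £1,472.

£1,472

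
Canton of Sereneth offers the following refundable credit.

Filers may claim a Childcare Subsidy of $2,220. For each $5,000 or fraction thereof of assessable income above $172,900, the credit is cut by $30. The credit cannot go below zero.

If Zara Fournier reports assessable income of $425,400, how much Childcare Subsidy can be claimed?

Childcare Subsidy: income exceeds $172,900 by $252,500, which is 51 full-or-partial $5,000 increments; reduction = 51 × $30 = $1,530, leaving $690.

$690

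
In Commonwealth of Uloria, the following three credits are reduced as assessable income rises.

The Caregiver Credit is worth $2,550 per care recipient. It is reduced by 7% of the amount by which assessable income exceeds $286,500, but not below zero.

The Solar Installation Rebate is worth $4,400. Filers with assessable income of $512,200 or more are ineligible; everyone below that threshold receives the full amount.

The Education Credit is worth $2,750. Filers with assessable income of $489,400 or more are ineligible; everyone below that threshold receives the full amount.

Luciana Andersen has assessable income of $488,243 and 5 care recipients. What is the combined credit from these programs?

Caregiver Credit: base = 5 × $2,550 = $12,750. 7% of the $201,743 excess over $286,500 is $14,122.01 ≥ base, so the credit is $0.
Solar Installation Rebate: $488,243 is below the $512,200 cutoff, so the full $4,400 applies.
Education Credit: $488,243 is below the $489,400 cutoff, so the full $2,750 applies.
Total: $0 + $4,400 + $2,750 = $7,150.

$7,150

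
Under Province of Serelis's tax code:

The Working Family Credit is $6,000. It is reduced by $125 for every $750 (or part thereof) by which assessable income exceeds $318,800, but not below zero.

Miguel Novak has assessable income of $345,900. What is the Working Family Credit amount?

$1,375

Working Family Credit: income exceeds $318,800 by $27,100, which is 37 full-or-partial $750 increments; reduction = 37 × $125 = $4,625, leaving $1,375.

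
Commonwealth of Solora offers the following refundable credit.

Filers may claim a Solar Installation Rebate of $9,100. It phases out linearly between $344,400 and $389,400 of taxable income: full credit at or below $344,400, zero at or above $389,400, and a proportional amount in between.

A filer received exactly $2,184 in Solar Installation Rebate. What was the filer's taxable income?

$2,184 is 2,184/9,100 of the full $9,100, so 6,916/9,100 of the $45,000 range has been used: income = $344,400 + $45,000 × 6,916/9,100 = $378,600.

$378,600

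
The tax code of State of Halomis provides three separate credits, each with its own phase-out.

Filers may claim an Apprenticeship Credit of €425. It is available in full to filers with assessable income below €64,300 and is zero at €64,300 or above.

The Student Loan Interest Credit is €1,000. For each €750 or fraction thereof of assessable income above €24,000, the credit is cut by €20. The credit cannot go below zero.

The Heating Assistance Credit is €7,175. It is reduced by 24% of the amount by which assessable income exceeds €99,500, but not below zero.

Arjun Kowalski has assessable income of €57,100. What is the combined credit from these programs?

Apprenticeship Credit: €57,100 is below the €64,300 cutoff, so the full €425 applies.
Student Loan Interest Credit: income exceeds €24,000 by €33,100, which is 45 full-or-partial €750 increments; reduction = 45 × €20 = €900, leaving €100.
Heating Assistance Credit: €57,100 is at or below the €99,500 threshold, so the full €7,175 applies.
Total: €425 + €100 + €7,175 = €7,700.

€7,700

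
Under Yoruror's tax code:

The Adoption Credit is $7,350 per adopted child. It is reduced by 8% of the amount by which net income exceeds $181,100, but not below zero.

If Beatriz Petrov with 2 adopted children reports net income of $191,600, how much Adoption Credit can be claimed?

$13,860

Adoption Credit: base = 2 × $7,350 = $14,700. 8% of the $10,500 excess over $181,100 is $840; credit = $14,700 − $840 = $13,860.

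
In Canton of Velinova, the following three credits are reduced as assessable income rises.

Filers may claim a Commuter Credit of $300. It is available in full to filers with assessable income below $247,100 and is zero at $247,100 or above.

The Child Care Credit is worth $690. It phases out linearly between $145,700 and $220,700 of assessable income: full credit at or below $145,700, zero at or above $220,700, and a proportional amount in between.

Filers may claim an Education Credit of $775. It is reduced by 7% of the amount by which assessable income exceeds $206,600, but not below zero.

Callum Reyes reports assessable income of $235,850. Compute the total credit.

$300

Commuter Credit: $235,850 is below the $247,100 cutoff, so the full $300 applies.
Child Care Credit: $235,850 is at or above $220,700, so the credit is $0.
Education Credit: 7% of the $29,250 excess over $206,600 is $2,047.50 ≥ base, so the credit is $0.
Total: $300 + $0 + $0 = $300.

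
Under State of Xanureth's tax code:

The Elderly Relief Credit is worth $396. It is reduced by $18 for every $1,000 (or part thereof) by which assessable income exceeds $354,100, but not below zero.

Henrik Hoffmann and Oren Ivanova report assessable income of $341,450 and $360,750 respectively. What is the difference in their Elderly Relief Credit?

Henrik ($341,450): Elderly Relief Credit: $341,450 is at or below the $354,100 threshold, so the full $396 applies.
Oren ($360,750): Elderly Relief Credit: income exceeds $354,100 by $6,650, which is 7 full-or-partial $1,000 increments; reduction = 7 × $18 = $126, leaving $270.
Difference: |$396 − $270| = $126.

$126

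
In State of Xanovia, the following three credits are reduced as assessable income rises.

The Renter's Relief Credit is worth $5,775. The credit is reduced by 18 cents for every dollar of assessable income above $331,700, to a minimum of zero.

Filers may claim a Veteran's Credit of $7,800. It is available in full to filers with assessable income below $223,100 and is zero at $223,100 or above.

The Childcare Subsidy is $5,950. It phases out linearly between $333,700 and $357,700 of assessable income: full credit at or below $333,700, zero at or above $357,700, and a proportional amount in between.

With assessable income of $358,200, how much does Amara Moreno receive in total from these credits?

Renter's Relief Credit: 18% of the $26,500 excess over $331,700 is $4,770; credit = $5,775 − $4,770 = $1,005.
Veteran's Credit: $358,200 meets or exceeds the $223,100 cutoff, so the credit is $0.
Childcare Subsidy: $358,200 is at or above $357,700, so the credit is $0.
Total: $1,005 + $0 + $0 = $1,005.

$1,005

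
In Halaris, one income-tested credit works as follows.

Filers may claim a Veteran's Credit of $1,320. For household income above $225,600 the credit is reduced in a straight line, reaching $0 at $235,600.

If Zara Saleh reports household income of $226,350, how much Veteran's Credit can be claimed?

Veteran's Credit: $226,350 is $750 into a $10,000 phase-out range, leaving 9,250/10,000 of the credit: $1,320 × 9,250/10,000 = $1,221.

$1,221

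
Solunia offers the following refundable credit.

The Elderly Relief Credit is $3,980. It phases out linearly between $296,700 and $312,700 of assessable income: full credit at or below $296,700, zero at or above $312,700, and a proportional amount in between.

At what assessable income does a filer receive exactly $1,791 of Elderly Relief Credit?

$305,500

$1,791 is 1,791/3,980 of the full $3,980, so 2,189/3,980 of the $16,000 range has been used: income = $296,700 + $16,000 × 2,189/3,980 = $305,500.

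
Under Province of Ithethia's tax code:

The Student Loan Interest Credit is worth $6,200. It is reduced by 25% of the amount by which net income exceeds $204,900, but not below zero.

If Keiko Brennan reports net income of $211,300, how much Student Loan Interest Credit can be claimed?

Student Loan Interest Credit: 25% of the $6,400 excess over $204,900 is $1,600; credit = $6,200 − $1,600 = $4,600.

$4,600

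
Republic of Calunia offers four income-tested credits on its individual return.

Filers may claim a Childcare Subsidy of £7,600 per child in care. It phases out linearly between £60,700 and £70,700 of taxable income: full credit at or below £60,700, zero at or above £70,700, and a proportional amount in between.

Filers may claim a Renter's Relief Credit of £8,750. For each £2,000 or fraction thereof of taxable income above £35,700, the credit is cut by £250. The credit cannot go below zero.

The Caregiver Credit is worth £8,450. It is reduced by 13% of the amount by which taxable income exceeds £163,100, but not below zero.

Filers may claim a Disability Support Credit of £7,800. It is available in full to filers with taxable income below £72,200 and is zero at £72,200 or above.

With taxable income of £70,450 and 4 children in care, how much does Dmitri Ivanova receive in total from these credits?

Childcare Subsidy: base = 4 × £7,600 = £30,400. £70,450 is £9,750 into a £10,000 phase-out range, leaving 250/10,000 of the credit: £30,400 × 250/10,000 = £760.
Renter's Relief Credit: income exceeds £35,700 by £34,750, which is 18 full-or-partial £2,000 increments; reduction = 18 × £250 = £4,500, leaving £4,250.
Caregiver Credit: £70,450 is at or below the £163,100 threshold, so the full £8,450 applies.
Disability Support Credit: £70,450 is below the £72,200 cutoff, so the full £7,800 applies.
Total: £760 + £4,250 + £8,450 + £7,800 = £21,260.

£21,260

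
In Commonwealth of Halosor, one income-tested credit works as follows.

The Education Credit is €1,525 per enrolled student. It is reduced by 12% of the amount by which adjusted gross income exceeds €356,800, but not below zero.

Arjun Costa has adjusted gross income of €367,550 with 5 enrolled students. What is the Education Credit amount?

Education Credit: base = 5 × €1,525 = €7,625. 12% of the €10,750 excess over €356,800 is €1,290; credit = €7,625 − €1,290 = €6,335.

€6,335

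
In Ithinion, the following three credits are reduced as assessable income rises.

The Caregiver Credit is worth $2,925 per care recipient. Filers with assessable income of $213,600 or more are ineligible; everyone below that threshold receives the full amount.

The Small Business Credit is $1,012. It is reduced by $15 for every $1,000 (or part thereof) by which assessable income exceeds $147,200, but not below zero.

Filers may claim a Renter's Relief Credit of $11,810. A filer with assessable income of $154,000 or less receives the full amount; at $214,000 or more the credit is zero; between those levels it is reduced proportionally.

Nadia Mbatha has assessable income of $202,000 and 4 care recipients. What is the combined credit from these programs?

$14,249

Caregiver Credit: base = 4 × $2,925 = $11,700. $202,000 is below the $213,600 cutoff, so the full $11,700 applies.
Small Business Credit: income exceeds $147,200 by $54,800, which is 55 full-or-partial $1,000 increments; reduction = 55 × $15 = $825, leaving $187.
Renter's Relief Credit: $202,000 is $48,000 into a $60,000 phase-out range, leaving 12,000/60,000 of the credit: $11,810 × 12,000/60,000 = $2,362.
Total: $11,700 + $187 + $2,362 = $14,249.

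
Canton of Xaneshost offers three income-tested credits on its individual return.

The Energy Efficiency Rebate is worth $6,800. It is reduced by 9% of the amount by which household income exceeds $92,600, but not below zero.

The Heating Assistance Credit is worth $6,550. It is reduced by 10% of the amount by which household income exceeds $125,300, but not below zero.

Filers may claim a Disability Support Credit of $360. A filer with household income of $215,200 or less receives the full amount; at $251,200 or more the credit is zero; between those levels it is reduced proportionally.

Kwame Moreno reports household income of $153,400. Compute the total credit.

Energy Efficiency Rebate: 9% of the $60,800 excess over $92,600 is $5,472; credit = $6,800 − $5,472 = $1,328.
Heating Assistance Credit: 10% of the $28,100 excess over $125,300 is $2,810; credit = $6,550 − $2,810 = $3,740.
Disability Support Credit: $153,400 is at or below the $215,200 threshold, so the full $360 applies.
Total: $1,328 + $3,740 + $360 = $5,428.

$5,428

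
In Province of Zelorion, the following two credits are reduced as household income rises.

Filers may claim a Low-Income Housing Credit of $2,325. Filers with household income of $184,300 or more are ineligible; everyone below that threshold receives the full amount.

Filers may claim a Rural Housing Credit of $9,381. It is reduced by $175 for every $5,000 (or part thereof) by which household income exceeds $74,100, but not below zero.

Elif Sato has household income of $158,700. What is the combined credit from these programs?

$8,731

Low-Income Housing Credit: $158,700 is below the $184,300 cutoff, so the full $2,325 applies.
Rural Housing Credit: income exceeds $74,100 by $84,600, which is 17 full-or-partial $5,000 increments; reduction = 17 × $175 = $2,975, leaving $6,406.
Total: $2,325 + $6,406 = $8,731.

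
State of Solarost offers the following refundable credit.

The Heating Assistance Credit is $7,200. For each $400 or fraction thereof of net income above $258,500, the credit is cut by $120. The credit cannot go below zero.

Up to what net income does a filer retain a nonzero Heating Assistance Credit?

After 59 increments the reduction is 59 × $120 = $7,080, leaving $120; one more increment wipes it out. Increment 59 ends at excess 59 × $400 = $23,600, so the highest qualifying income is $258,500 + $23,600 = $282,100.

$282,100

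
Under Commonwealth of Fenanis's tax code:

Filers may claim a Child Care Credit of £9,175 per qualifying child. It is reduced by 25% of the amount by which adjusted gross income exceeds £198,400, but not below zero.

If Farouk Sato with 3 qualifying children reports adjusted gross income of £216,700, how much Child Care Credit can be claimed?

Child Care Credit: base = 3 × £9,175 = £27,525. 25% of the £18,300 excess over £198,400 is £4,575; credit = £27,525 − £4,575 = £22,950.

£22,950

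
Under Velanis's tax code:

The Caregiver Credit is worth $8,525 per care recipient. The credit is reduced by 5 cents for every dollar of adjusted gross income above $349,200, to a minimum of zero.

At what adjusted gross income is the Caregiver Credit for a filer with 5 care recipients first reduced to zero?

Full credit = 5 × $8,525 = $42,625.
The credit falls by 5% of each dollar above $349,200, so it reaches zero when the excess is $42,625 / 5% = $852,500: income = $349,200 + $852,500 = $1,201,700.

$1,201,700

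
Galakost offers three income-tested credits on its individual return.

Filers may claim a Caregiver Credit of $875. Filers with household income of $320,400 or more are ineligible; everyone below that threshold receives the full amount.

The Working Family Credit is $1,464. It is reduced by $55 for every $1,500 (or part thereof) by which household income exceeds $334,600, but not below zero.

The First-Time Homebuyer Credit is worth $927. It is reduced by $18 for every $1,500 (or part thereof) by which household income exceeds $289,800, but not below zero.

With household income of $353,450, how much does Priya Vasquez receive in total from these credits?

$902

Caregiver Credit: $353,450 meets or exceeds the $320,400 cutoff, so the credit is $0.
Working Family Credit: income exceeds $334,600 by $18,850, which is 13 full-or-partial $1,500 increments; reduction = 13 × $55 = $715, leaving $749.
First-Time Homebuyer Credit: income exceeds $289,800 by $63,650, which is 43 full-or-partial $1,500 increments; reduction = 43 × $18 = $774, leaving $153.
Total: $0 + $749 + $153 = $902.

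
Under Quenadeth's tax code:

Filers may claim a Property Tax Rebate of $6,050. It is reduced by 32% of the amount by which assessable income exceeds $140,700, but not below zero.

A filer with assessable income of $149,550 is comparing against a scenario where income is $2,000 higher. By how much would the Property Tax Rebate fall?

At $149,550 — 32% of the $8,850 excess over $140,700 is $2,832; credit = $6,050 − $2,832 = $3,218.
At $151,550 — 32% of the $10,850 excess over $140,700 is $3,472; credit = $6,050 − $3,472 = $2,578.
Lost: $3,218 − $2,578 = $640.

$640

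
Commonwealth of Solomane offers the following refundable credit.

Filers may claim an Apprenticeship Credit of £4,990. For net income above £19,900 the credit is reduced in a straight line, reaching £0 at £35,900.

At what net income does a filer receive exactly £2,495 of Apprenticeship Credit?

£2,495 is 2,495/4,990 of the full £4,990, so 2,495/4,990 of the £16,000 range has been used: income = £19,900 + £16,000 × 2,495/4,990 = £27,900.

£27,900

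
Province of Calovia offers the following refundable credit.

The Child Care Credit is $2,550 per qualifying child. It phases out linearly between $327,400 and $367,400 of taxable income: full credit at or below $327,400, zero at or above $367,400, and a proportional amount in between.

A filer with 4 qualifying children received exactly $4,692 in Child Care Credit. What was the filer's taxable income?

$349,000

Full credit = 4 × $2,550 = $10,200.
$4,692 is 4,692/10,200 of the full $10,200, so 5,508/10,200 of the $40,000 range has been used: income = $327,400 + $40,000 × 5,508/10,200 = $349,000.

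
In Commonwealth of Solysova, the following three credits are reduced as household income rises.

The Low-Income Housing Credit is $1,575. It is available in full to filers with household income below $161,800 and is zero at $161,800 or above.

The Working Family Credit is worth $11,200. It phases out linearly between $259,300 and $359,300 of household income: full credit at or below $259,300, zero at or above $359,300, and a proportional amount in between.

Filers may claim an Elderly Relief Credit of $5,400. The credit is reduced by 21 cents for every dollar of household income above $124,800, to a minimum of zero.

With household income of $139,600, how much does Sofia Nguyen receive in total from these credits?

Low-Income Housing Credit: $139,600 is below the $161,800 cutoff, so the full $1,575 applies.
Working Family Credit: $139,600 is at or below the $259,300 threshold, so the full $11,200 applies.
Elderly Relief Credit: 21% of the $14,800 excess over $124,800 is $3,108; credit = $5,400 − $3,108 = $2,292.
Total: $1,575 + $11,200 + $2,292 = $15,067.

$15,067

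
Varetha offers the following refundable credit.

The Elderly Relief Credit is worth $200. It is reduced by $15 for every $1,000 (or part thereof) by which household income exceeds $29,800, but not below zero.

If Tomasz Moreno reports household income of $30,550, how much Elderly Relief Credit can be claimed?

$185

Elderly Relief Credit: income exceeds $29,800 by $750, which is 1 full-or-partial $1,000 increment; reduction = 1 × $15 = $15, leaving $185.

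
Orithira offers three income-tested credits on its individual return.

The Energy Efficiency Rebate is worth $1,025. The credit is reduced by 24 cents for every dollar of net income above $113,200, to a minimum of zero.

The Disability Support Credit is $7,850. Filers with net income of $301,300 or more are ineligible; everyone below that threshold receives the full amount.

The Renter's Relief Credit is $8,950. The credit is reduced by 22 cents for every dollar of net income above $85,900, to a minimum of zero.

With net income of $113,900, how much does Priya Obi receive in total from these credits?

Energy Efficiency Rebate: 24% of the $700 excess over $113,200 is $168; credit = $1,025 − $168 = $857.
Disability Support Credit: $113,900 is below the $301,300 cutoff, so the full $7,850 applies.
Renter's Relief Credit: 22% of the $28,000 excess over $85,900 is $6,160; credit = $8,950 − $6,160 = $2,790.
Total: $857 + $7,850 + $2,790 = $11,497.

$11,497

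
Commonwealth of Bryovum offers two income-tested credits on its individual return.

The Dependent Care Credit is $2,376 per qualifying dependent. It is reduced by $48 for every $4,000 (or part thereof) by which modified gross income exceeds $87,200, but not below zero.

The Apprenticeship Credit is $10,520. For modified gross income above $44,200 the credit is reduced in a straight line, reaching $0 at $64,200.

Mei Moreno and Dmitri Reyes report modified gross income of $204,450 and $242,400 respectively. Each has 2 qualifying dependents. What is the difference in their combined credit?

$432

Mei ($204,450): Dependent Care Credit: base = 2 × $2,376 = $4,752. income exceeds $87,200 by $117,250, which is 30 full-or-partial $4,000 increments; reduction = 30 × $48 = $1,440, leaving $3,312. Apprenticeship Credit: $204,450 is at or above $64,200, so the credit is $0. total $3,312 + $0 = $3,312
Dmitri ($242,400): Dependent Care Credit: base = 2 × $2,376 = $4,752. income exceeds $87,200 by $155,200, which is 39 full-or-partial $4,000 increments; reduction = 39 × $48 = $1,872, leaving $2,880. Apprenticeship Credit: $242,400 is at or above $64,200, so the credit is $0. total $2,880 + $0 = $2,880
Difference: |$3,312 − $2,880| = $432.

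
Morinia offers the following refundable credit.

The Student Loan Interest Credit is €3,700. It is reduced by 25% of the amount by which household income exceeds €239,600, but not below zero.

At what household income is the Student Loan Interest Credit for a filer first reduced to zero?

€254,400

The credit falls by 25% of each euro above €239,600, so it reaches zero when the excess is €3,700 / 25% = €14,800: income = €239,600 + €14,800 = €254,400.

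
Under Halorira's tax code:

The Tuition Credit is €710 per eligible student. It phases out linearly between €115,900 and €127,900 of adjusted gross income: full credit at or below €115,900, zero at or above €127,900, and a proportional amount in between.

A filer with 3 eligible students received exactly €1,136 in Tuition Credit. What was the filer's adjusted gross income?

Full credit = 3 × €710 = €2,130.
€1,136 is 1,136/2,130 of the full €2,130, so 994/2,130 of the €12,000 range has been used: income = €115,900 + €12,000 × 994/2,130 = €121,500.

€121,500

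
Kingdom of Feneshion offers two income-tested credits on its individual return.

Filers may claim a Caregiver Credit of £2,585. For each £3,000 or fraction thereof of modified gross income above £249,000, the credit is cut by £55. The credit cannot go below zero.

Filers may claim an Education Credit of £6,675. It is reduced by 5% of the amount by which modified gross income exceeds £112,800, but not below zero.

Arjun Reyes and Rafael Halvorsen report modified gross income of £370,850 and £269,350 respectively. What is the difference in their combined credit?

£1,870

Arjun (£370,850): Caregiver Credit: income exceeds £249,000 by £121,850, which is 41 full-or-partial £3,000 increments; reduction = 41 × £55 = £2,255, leaving £330. Education Credit: 5% of the £258,050 excess over £112,800 is £12,902.50 ≥ base, so the credit is £0. total £330 + £0 = £330
Rafael (£269,350): Caregiver Credit: income exceeds £249,000 by £20,350, which is 7 full-or-partial £3,000 increments; reduction = 7 × £55 = £385, leaving £2,200. Education Credit: 5% of the £156,550 excess over £112,800 is £7,827.50 ≥ base, so the credit is £0. total £2,200 + £0 = £2,200
Difference: |£330 − £2,200| = £1,870.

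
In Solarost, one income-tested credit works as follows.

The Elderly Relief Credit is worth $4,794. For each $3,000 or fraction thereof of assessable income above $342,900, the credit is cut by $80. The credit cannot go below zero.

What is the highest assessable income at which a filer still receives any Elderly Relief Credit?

After 59 increments the reduction is 59 × $80 = $4,720, leaving $74; one more increment wipes it out. Increment 59 ends at excess 59 × $3,000 = $177,000, so the highest qualifying income is $342,900 + $177,000 = $519,900.

$519,900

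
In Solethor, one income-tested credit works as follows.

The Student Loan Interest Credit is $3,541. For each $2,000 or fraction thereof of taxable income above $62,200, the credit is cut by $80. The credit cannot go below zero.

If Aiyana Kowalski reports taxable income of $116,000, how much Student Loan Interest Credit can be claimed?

Student Loan Interest Credit: income exceeds $62,200 by $53,800, which is 27 full-or-partial $2,000 increments; reduction = 27 × $80 = $2,160, leaving $1,381.

$1,381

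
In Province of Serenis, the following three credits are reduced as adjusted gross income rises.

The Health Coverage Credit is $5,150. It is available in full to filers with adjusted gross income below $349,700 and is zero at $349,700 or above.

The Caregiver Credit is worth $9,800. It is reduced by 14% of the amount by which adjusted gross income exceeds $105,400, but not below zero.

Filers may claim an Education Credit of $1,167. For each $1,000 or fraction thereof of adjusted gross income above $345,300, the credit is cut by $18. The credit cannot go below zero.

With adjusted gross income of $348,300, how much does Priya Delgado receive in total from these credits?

$6,263

Health Coverage Credit: $348,300 is below the $349,700 cutoff, so the full $5,150 applies.
Caregiver Credit: 14% of the $242,900 excess over $105,400 is $34,006 ≥ base, so the credit is $0.
Education Credit: income exceeds $345,300 by $3,000, which is 3 full-or-partial $1,000 increments; reduction = 3 × $18 = $54, leaving $1,113.
Total: $5,150 + $0 + $1,113 = $6,263.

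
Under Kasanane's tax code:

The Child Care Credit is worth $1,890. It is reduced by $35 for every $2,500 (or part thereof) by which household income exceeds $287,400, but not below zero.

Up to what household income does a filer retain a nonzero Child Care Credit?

After 53 increments the reduction is 53 × $35 = $1,855, leaving $35; one more increment wipes it out. Increment 53 ends at excess 53 × $2,500 = $132,500, so the highest qualifying income is $287,400 + $132,500 = $419,900.

$419,900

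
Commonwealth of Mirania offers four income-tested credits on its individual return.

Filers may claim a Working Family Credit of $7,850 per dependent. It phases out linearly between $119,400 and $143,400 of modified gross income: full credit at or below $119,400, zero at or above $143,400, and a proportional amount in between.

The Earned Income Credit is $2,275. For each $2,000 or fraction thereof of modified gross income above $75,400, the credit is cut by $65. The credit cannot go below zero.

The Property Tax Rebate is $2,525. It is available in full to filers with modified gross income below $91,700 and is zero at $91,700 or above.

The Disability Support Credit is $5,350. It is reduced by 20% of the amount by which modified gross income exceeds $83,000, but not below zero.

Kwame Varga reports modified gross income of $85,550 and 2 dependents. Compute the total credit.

$24,950

Working Family Credit: base = 2 × $7,850 = $15,700. $85,550 is at or below the $119,400 threshold, so the full $15,700 applies.
Earned Income Credit: income exceeds $75,400 by $10,150, which is 6 full-or-partial $2,000 increments; reduction = 6 × $65 = $390, leaving $1,885.
Property Tax Rebate: $85,550 is below the $91,700 cutoff, so the full $2,525 applies.
Disability Support Credit: 20% of the $2,550 excess over $83,000 is $510; credit = $5,350 − $510 = $4,840.
Total: $15,700 + $1,885 + $2,525 + $4,840 = $24,950.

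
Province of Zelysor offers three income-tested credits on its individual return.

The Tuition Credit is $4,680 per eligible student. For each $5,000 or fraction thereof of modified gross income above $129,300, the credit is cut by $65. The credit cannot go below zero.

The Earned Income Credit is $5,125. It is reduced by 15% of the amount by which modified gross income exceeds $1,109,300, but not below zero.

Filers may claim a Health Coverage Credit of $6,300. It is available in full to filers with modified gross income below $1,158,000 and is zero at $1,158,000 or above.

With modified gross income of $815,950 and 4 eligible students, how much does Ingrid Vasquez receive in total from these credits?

Tuition Credit: base = 4 × $4,680 = $18,720. income exceeds $129,300 by $686,650, which is 138 full-or-partial $5,000 increments; reduction = 138 × $65 = $8,970, leaving $9,750.
Earned Income Credit: $815,950 is at or below the $1,109,300 threshold, so the full $5,125 applies.
Health Coverage Credit: $815,950 is below the $1,158,000 cutoff, so the full $6,300 applies.
Total: $9,750 + $5,125 + $6,300 = $21,175.

$21,175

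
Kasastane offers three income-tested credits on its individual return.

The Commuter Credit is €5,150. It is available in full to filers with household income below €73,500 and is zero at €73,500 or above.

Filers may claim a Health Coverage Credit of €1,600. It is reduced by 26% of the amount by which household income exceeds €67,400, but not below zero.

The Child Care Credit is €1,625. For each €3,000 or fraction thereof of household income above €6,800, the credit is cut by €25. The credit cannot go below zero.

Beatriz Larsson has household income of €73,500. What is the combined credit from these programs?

Commuter Credit: €73,500 meets or exceeds the €73,500 cutoff, so the credit is €0.
Health Coverage Credit: 26% of the €6,100 excess over €67,400 is €1,586; credit = €1,600 − €1,586 = €14.
Child Care Credit: income exceeds €6,800 by €66,700, which is 23 full-or-partial €3,000 increments; reduction = 23 × €25 = €575, leaving €1,050.
Total: €0 + €14 + €1,050 = €1,064.

€1,064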